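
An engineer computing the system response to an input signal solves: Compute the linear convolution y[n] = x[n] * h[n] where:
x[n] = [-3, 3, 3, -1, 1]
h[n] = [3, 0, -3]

y[n] = sum_k x[k]*h[n-k]. Output length = len(x) + len(h) - 1 = 5 + 3 - 1 = 7.
y[0] = -3*3 = -9
y[1] = 3*3 + -3*0 = 9
y[2] = 3*3 + 3*0 + -3*-3 = 18
y[3] = -1*3 + 3*0 + 3*-3 = -12
y[4] = 1*3 + -1*0 + 3*-3 = -6
y[5] = 1*0 + -1*-3 = 3
y[6] = 1*-3 = -3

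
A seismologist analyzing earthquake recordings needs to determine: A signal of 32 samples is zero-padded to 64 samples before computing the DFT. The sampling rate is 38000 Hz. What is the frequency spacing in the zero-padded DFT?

Original DFT: N = 32, resolution = f_s/N = 38000/32 = 2375/2 Hz
Zero-padded DFT: N = 64, resolution = f_s/N = 38000/64 = 2375/4 Hz
Zero-padding interpolates the spectrum (finer frequency grid)
but does NOT improve the true spectral resolution (ability to resolve close frequencies).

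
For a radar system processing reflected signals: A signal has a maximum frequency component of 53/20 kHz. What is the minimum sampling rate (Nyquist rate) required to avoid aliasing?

By the Nyquist-Shannon sampling theorem,
the minimum sampling rate (Nyquist rate) must be at least 2 * f_max.
Nyquist rate = 2 * 53/20 kHz = 53/10 kHz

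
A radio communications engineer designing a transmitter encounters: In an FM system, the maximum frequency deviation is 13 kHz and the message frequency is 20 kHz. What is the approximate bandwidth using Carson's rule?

Carson's rule: BW = 2*(delta_f + f_m)
= 2*(13 + 20) kHz = 66 kHz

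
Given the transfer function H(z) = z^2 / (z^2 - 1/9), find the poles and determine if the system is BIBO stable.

Poles are roots of the denominator: z^2 - 1/9 = 0.
Quadratic formula: z = [-(0) +/- sqrt((0)^2 - 4*(-1/9))] / 2
Discriminant = 0 + 4/9 = 4/9; sqrt = 2/3.
z = (0 +/- 2/3) / 2 => z = 1/3 or z = -1/3.
|p1| = 1/3, |p2| = 1/3.
For BIBO stability, all poles must lie inside the unit circle (|p| < 1).
System is STABLE since both |p| < 1.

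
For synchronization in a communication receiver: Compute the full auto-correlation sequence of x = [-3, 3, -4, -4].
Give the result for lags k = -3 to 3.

r_xx[k] = sum_m x[m]*x[m+k], indexed from 0, for k = -3 to 3:
  r_xx[-3] = x[3]*x[0] = 12
  r_xx[-2] = x[2]*x[0] + x[3]*x[1] = 0
  r_xx[-1] = x[1]*x[0] + x[2]*x[1] + x[3]*x[2] = -5
  r_xx[0] = x[0]*x[0] + x[1]*x[1] + x[2]*x[2] + x[3]*x[3] = 50
  r_xx[1] = x[0]*x[1] + x[1]*x[2] + x[2]*x[3] = -5
  r_xx[2] = x[0]*x[2] + x[1]*x[3] = 0
  r_xx[3] = x[0]*x[3] = 12
r_xx = [12, 0, -5, 50, -5, 0, 12]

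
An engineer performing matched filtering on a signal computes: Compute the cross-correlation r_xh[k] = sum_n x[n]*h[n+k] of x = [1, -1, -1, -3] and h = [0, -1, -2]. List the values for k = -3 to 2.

Both sequences indexed from 0 and zero outside their support.
Lags with overlap: k = -3 to 2.
  r_xh[-3] = x[3]*h[0] = 0
  r_xh[-2] = x[2]*h[0] + x[3]*h[1] = 3
  r_xh[-1] = x[1]*h[0] + x[2]*h[1] + x[3]*h[2] = 7
  r_xh[0] = x[0]*h[0] + x[1]*h[1] + x[2]*h[2] = 3
  r_xh[1] = x[0]*h[1] + x[1]*h[2] = 1
  r_xh[2] = x[0]*h[2] = -2
r_xh = [0, 3, 7, 3, 1, -2] (for k = -3, ..., 2)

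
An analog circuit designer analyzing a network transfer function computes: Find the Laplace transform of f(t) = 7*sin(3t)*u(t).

Standard pair: sin(wt)*u(t) <-> w/(s^2+w^2)
With w = 3: L{7*sin(3t)*u(t)} = 21/(s^2+9)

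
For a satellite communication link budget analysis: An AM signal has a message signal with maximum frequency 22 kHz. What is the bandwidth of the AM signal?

In AM (double-sideband), the bandwidth is twice the message frequency.
BW = 2 * f_m = 2 * 22 kHz = 44 kHz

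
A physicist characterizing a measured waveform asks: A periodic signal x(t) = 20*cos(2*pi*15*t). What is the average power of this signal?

Average power of A*cos(wt) is A^2/2.
P = 20^2 / 2 = 400/2 = 200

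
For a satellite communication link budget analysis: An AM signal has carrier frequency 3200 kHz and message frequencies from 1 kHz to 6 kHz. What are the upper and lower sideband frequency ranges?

Upper sideband (USB) = fc + [fm_low, fm_high] = 3200 + [1, 6] = [3201, 3206] kHz
Lower sideband (LSB) = fc - [fm_high, fm_low] = 3200 - [6, 1] = [3194, 3199] kHz
Total occupied spectrum: 3194 kHz to 3206 kHz (plus carrier at 3200 kHz)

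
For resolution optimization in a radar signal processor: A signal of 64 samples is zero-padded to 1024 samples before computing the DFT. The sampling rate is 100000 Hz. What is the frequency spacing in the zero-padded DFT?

Original DFT: N = 64, resolution = f_s/N = 100000/64 = 3125/2 Hz
Zero-padded DFT: N = 1024, resolution = f_s/N = 100000/1024 = 3125/32 Hz
Zero-padding interpolates the spectrum (finer frequency grid)
but does NOT improve the true spectral resolution (ability to resolve close frequencies).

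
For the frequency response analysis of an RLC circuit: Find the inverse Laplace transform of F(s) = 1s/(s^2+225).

Standard pair: s/(s^2+w^2) <-> cos(wt)*u(t)
With k=1, w=15: f(t) = cos(15t)*u(t)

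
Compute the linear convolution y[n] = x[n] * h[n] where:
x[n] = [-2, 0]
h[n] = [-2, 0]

y[n] = sum_k x[k]*h[n-k]. Output length = len(x) + len(h) - 1 = 2 + 2 - 1 = 3.
y[0] = -2*-2 = 4
y[1] = 0*-2 + -2*0 = 0
y[2] = 0*0 = 0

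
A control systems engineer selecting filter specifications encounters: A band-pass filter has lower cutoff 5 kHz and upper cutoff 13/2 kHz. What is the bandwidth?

Bandwidth = f_high - f_low
= 13/2 kHz - 5 kHz = 3/2 kHz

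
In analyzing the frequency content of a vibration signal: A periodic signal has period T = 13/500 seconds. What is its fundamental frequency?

The fundamental frequency is the reciprocal of the period.
f = 1/T = 1/(13/500) = 500/13 Hz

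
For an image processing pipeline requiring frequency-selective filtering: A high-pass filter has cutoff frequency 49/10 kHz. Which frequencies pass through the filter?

A high-pass filter passes all frequencies above the cutoff frequency 49/10 kHz and attenuates lower frequencies.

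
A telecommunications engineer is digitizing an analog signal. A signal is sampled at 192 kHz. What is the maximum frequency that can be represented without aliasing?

The maximum frequency that can be represented without aliasing
is the Nyquist frequency: f_max = f_s / 2 = 192 kHz / 2 = 96 kHz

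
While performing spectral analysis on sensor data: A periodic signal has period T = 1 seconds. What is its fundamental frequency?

The fundamental frequency is the reciprocal of the period.
f = 1/T = 1/(1) = 1 Hz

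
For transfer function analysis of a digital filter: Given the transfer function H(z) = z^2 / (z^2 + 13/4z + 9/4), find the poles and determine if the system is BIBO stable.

Poles are roots of the denominator: z^2 + 13/4z + 9/4 = 0.
Quadratic formula: z = [-(13/4) +/- sqrt((13/4)^2 - 4*(9/4))] / 2
Discriminant = 169/16 - 9 = 25/16; sqrt = 5/4.
z = (-13/4 +/- 5/4) / 2 => z = -1 or z = -9/4.
|p1| = 9/4, |p2| = 1.
For BIBO stability, all poles must lie inside the unit circle (|p| < 1).
System is UNSTABLE since at least one |p| >= 1.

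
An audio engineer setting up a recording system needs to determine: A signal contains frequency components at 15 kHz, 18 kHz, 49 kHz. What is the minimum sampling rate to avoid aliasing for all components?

The highest frequency component is f_max = 49 kHz.
Nyquist rate = 2 * f_max = 2 * 49 kHz = 98 kHz.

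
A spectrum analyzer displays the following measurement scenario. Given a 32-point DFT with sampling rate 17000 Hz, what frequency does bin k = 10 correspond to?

The frequency of DFT bin k is: f_k = k * f_s / N
f_10 = 10 * 17000 / 32 = 10625/2 Hz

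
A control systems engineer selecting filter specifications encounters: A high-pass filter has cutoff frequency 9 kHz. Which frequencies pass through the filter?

A high-pass filter passes all frequencies above the cutoff frequency 9 kHz and attenuates lower frequencies.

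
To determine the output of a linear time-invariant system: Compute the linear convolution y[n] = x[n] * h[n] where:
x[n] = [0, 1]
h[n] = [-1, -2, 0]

y[n] = sum_k x[k]*h[n-k]. Output length = len(x) + len(h) - 1 = 2 + 3 - 1 = 4.
y[0] = 0*-1 = 0
y[1] = 1*-1 + 0*-2 = -1
y[2] = 1*-2 + 0*0 = -2
y[3] = 1*0 = 0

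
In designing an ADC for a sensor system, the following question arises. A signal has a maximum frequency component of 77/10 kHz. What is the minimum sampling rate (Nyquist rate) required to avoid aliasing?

By the Nyquist-Shannon sampling theorem,
the minimum sampling rate (Nyquist rate) must be at least 2 * f_max.
Nyquist rate = 2 * 77/10 kHz = 77/5 kHz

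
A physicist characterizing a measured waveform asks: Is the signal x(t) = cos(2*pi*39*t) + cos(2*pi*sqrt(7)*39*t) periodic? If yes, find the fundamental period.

f1 = 39 Hz, f2 = 39*sqrt(7) Hz
Ratio f2/f1 = sqrt(7), which is irrational.
Since the frequency ratio is irrational, no common period exists.
The signal is not periodic.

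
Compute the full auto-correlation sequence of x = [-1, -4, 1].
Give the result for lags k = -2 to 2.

r_xx[k] = sum_m x[m]*x[m+k], indexed from 0, for k = -2 to 2:
  r_xx[-2] = x[2]*x[0] = -1
  r_xx[-1] = x[1]*x[0] + x[2]*x[1] = 0
  r_xx[0] = x[0]*x[0] + x[1]*x[1] + x[2]*x[2] = 18
  r_xx[1] = x[0]*x[1] + x[1]*x[2] = 0
  r_xx[2] = x[0]*x[2] = -1
r_xx = [-1, 0, 18, 0, -1]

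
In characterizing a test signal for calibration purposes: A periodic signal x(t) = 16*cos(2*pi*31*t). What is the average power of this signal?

Average power of A*cos(wt) is A^2/2.
P = 16^2 / 2 = 256/2 = 128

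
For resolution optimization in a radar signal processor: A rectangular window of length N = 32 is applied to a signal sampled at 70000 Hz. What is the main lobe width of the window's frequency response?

For a rectangular window of length N,
the main lobe width in frequency is 2*f_s/N.
= 2*70000/32 = 4375 Hz
This determines the minimum frequency separation for resolving two sinusoids.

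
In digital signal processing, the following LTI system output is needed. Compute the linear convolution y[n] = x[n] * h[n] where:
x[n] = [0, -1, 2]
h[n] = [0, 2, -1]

y[n] = sum_k x[k]*h[n-k]. Output length = len(x) + len(h) - 1 = 3 + 3 - 1 = 5.
y[0] = 0*0 = 0
y[1] = -1*0 + 0*2 = 0
y[2] = 2*0 + -1*2 + 0*-1 = -2
y[3] = 2*2 + -1*-1 = 5
y[4] = 2*-1 = -2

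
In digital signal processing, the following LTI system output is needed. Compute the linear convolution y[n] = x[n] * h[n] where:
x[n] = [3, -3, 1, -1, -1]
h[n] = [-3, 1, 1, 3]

y[n] = sum_k x[k]*h[n-k]. Output length = len(x) + len(h) - 1 = 5 + 4 - 1 = 8.
y[0] = 3*-3 = -9
y[1] = -3*-3 + 3*1 = 12
y[2] = 1*-3 + -3*1 + 3*1 = -3
y[3] = -1*-3 + 1*1 + -3*1 + 3*3 = 10
y[4] = -1*-3 + -1*1 + 1*1 + -3*3 = -6
y[5] = -1*1 + -1*1 + 1*3 = 1
y[6] = -1*1 + -1*3 = -4
y[7] = -1*3 = -3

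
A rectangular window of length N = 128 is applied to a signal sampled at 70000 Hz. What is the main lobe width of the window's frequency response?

For a rectangular window of length N,
the main lobe width in frequency is 2*f_s/N.
= 2*70000/128 = 4375/4 Hz
This determines the minimum frequency separation for resolving two sinusoids.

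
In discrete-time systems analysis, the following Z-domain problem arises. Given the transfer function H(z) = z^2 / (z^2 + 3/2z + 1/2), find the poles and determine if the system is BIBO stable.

Poles are roots of the denominator: z^2 + 3/2z + 1/2 = 0.
Quadratic formula: z = [-(3/2) +/- sqrt((3/2)^2 - 4*(1/2))] / 2
Discriminant = 9/4 - 2 = 1/4; sqrt = 1/2.
z = (-3/2 +/- 1/2) / 2 => z = -1/2 or z = -1.
|p1| = 1, |p2| = 1/2.
For BIBO stability, all poles must lie inside the unit circle (|p| < 1).
System is UNSTABLE since at least one |p| >= 1.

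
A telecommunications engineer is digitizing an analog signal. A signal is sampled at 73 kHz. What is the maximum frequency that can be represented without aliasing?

The maximum frequency that can be represented without aliasing
is the Nyquist frequency: f_max = f_s / 2 = 73 kHz / 2 = 73/2 kHz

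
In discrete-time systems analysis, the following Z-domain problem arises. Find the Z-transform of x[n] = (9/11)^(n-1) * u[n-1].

Time-shifting property: if X(z) = Z{x[n]}, then Z{x[n-d]} = z^(-d) * X(z)
X(z) = z/(z - 9/11) for x[n] = (9/11)^n * u[n]
Z{x[n-1]} = z^(-1) * z/(z - 9/11) = 1/(z - 9/11)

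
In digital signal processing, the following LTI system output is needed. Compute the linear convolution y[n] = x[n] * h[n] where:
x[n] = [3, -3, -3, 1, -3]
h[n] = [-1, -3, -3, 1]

y[n] = sum_k x[k]*h[n-k]. Output length = len(x) + len(h) - 1 = 5 + 4 - 1 = 8.
y[0] = 3*-1 = -3
y[1] = -3*-1 + 3*-3 = -6
y[2] = -3*-1 + -3*-3 + 3*-3 = 3
y[3] = 1*-1 + -3*-3 + -3*-3 + 3*1 = 20
y[4] = -3*-1 + 1*-3 + -3*-3 + -3*1 = 6
y[5] = -3*-3 + 1*-3 + -3*1 = 3
y[6] = -3*-3 + 1*1 = 10
y[7] = -3*1 = -3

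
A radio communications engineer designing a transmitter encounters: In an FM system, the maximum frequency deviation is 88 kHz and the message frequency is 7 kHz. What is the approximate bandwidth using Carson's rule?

Carson's rule: BW = 2*(delta_f + f_m)
= 2*(88 + 7) kHz = 190 kHz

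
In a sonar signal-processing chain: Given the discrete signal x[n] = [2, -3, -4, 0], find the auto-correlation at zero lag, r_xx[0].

The auto-correlation at zero lag r_xx[0] equals the signal energy.
r_xx[0] = sum of x[n]^2 = 2^2 + (-3)^2 + (-4)^2 + 0^2
= 4 + 9 + 16 + 0 = 29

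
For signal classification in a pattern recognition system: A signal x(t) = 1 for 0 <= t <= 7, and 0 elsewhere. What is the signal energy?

Energy = integral of |x(t)|^2 dt over the signal duration
= 1^2 * 7 = 1 * 7 = 7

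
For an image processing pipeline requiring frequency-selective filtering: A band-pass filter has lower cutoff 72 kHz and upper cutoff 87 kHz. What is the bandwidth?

Bandwidth = f_high - f_low
= 87 kHz - 72 kHz = 15 kHz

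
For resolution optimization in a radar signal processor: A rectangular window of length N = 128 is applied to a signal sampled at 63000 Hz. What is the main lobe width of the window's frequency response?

For a rectangular window of length N,
the main lobe width in frequency is 2*f_s/N.
= 2*63000/128 = 7875/8 Hz
This determines the minimum frequency separation for resolving two sinusoids.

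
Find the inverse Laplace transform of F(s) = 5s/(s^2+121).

Standard pair: s/(s^2+w^2) <-> cos(wt)*u(t)
With k=5, w=11: f(t) = 5*cos(11t)*u(t)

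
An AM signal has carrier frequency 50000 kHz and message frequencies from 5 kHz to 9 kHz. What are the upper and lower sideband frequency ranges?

Upper sideband (USB) = fc + [fm_low, fm_high] = 50000 + [5, 9] = [50005, 50009] kHz
Lower sideband (LSB) = fc - [fm_high, fm_low] = 50000 - [9, 5] = [49991, 49995] kHz
Total occupied spectrum: 49991 kHz to 50009 kHz (plus carrier at 50000 kHz)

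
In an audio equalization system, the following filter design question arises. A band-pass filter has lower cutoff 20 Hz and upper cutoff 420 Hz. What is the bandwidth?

Bandwidth = f_high - f_low
= 420 Hz - 20 Hz = 400 Hz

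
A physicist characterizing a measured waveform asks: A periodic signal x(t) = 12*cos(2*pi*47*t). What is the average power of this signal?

Average power of A*cos(wt) is A^2/2.
P = 12^2 / 2 = 144/2 = 72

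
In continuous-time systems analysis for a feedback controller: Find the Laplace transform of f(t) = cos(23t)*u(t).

Standard pair: cos(wt)*u(t) <-> s/(s^2+w^2)
With w = 23: L{cos(23t)*u(t)} = s/(s^2+529)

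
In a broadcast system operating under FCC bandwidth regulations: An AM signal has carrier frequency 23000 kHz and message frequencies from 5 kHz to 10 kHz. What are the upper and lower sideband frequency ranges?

Upper sideband (USB) = fc + [fm_low, fm_high] = 23000 + [5, 10] = [23005, 23010] kHz
Lower sideband (LSB) = fc - [fm_high, fm_low] = 23000 - [10, 5] = [22990, 22995] kHz
Total occupied spectrum: 22990 kHz to 23010 kHz (plus carrier at 23000 kHz)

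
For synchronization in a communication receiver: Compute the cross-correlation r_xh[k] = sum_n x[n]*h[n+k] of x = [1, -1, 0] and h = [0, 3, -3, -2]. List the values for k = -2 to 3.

Both sequences indexed from 0 and zero outside their support.
Lags with overlap: k = -2 to 3.
  r_xh[-2] = x[2]*h[0] = 0
  r_xh[-1] = x[1]*h[0] + x[2]*h[1] = 0
  r_xh[0] = x[0]*h[0] + x[1]*h[1] + x[2]*h[2] = -3
  r_xh[1] = x[0]*h[1] + x[1]*h[2] + x[2]*h[3] = 6
  r_xh[2] = x[0]*h[2] + x[1]*h[3] = -1
  r_xh[3] = x[0]*h[3] = -2
r_xh = [0, 0, -3, 6, -1, -2] (for k = -2, ..., 3)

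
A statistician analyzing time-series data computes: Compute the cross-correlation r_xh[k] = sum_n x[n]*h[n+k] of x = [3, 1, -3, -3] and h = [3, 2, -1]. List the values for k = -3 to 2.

Both sequences indexed from 0 and zero outside their support.
Lags with overlap: k = -3 to 2.
  r_xh[-3] = x[3]*h[0] = -9
  r_xh[-2] = x[2]*h[0] + x[3]*h[1] = -15
  r_xh[-1] = x[1]*h[0] + x[2]*h[1] + x[3]*h[2] = 0
  r_xh[0] = x[0]*h[0] + x[1]*h[1] + x[2]*h[2] = 14
  r_xh[1] = x[0]*h[1] + x[1]*h[2] = 5
  r_xh[2] = x[0]*h[2] = -3
r_xh = [-9, -15, 0, 14, 5, -3] (for k = -3, ..., 2)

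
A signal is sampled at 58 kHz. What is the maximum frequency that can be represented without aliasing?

The maximum frequency that can be represented without aliasing
is the Nyquist frequency: f_max = f_s / 2 = 58 kHz / 2 = 29 kHz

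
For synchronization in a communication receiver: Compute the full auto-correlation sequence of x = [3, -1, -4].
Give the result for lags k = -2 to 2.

r_xx[k] = sum_m x[m]*x[m+k], indexed from 0, for k = -2 to 2:
  r_xx[-2] = x[2]*x[0] = -12
  r_xx[-1] = x[1]*x[0] + x[2]*x[1] = 1
  r_xx[0] = x[0]*x[0] + x[1]*x[1] + x[2]*x[2] = 26
  r_xx[1] = x[0]*x[1] + x[1]*x[2] = 1
  r_xx[2] = x[0]*x[2] = -12
r_xx = [-12, 1, 26, 1, -12]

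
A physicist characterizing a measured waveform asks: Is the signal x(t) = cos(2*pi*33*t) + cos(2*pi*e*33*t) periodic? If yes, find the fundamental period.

f1 = 33 Hz, f2 = 33*e Hz
Ratio f2/f1 = e, which is irrational.
Since the frequency ratio is irrational, no common period exists.
The signal is not periodic.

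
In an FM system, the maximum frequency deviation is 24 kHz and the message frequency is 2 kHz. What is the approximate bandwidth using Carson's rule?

Carson's rule: BW = 2*(delta_f + f_m)
= 2*(24 + 2) kHz = 52 kHz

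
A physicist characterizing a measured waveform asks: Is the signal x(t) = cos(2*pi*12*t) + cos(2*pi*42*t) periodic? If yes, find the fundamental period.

f1 = 12 Hz, f2 = 42 Hz
Period T1 = 1/12, T2 = 1/42
Ratio T1/T2 = 42/12, which is rational.
The signal is periodic with fundamental period T = 1/GCD(12,42) = 1/6 s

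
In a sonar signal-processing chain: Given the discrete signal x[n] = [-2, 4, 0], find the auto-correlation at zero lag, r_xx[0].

The auto-correlation at zero lag r_xx[0] equals the signal energy.
r_xx[0] = sum of x[n]^2 = (-2)^2 + 4^2 + 0^2
= 4 + 16 + 0 = 20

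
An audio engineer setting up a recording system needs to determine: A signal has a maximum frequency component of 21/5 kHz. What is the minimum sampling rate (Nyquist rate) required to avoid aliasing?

By the Nyquist-Shannon sampling theorem,
the minimum sampling rate (Nyquist rate) must be at least 2 * f_max.
Nyquist rate = 2 * 21/5 kHz = 42/5 kHz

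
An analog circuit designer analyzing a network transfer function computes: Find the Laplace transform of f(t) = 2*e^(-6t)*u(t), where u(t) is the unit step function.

Standard Laplace transform pair:
e^(-at)*u(t) <-> 1/(s+a)
With a = 6: L{2*e^(-6t)*u(t)} = 2/(s+6), ROC: Re(s) > -6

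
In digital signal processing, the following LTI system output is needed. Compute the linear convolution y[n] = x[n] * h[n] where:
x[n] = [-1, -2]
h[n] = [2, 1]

y[n] = sum_k x[k]*h[n-k]. Output length = len(x) + len(h) - 1 = 2 + 2 - 1 = 3.
y[0] = -1*2 = -2
y[1] = -2*2 + -1*1 = -5
y[2] = -2*1 = -2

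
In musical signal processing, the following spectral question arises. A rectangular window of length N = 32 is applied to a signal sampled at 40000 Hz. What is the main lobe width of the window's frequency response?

For a rectangular window of length N,
the main lobe width in frequency is 2*f_s/N.
= 2*40000/32 = 2500 Hz
This determines the minimum frequency separation for resolving two sinusoids.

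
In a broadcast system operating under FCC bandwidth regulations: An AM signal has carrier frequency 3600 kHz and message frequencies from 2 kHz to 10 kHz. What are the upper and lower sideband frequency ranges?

Upper sideband (USB) = fc + [fm_low, fm_high] = 3600 + [2, 10] = [3602, 3610] kHz
Lower sideband (LSB) = fc - [fm_high, fm_low] = 3600 - [10, 2] = [3590, 3598] kHz
Total occupied spectrum: 3590 kHz to 3610 kHz (plus carrier at 3600 kHz)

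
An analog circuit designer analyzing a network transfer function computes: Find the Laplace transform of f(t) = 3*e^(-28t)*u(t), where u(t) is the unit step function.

Standard Laplace transform pair:
e^(-at)*u(t) <-> 1/(s+a)
With a = 28: L{3*e^(-28t)*u(t)} = 3/(s+28), ROC: Re(s) > -28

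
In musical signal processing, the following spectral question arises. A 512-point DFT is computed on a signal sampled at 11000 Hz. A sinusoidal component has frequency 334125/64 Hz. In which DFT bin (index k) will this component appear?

DFT frequency resolution = f_s/N = 11000/512 = 1375/64 Hz
Bin index k = f_signal / resolution = 334125/64 / 1375/64 = 243
The signal frequency 334125/64 Hz falls in DFT bin k = 243.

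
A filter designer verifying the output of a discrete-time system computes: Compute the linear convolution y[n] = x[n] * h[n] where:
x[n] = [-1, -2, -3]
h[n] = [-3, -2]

y[n] = sum_k x[k]*h[n-k]. Output length = len(x) + len(h) - 1 = 3 + 2 - 1 = 4.
y[0] = -1*-3 = 3
y[1] = -2*-3 + -1*-2 = 8
y[2] = -3*-3 + -2*-2 = 13
y[3] = -3*-2 = 6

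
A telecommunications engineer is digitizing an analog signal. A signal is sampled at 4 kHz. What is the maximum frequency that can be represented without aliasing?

The maximum frequency that can be represented without aliasing
is the Nyquist frequency: f_max = f_s / 2 = 4 kHz / 2 = 2 kHz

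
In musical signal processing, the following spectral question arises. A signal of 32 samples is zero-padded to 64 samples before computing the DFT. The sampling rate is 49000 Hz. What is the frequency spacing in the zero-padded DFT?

Original DFT: N = 32, resolution = f_s/N = 49000/32 = 6125/4 Hz
Zero-padded DFT: N = 64, resolution = f_s/N = 49000/64 = 6125/8 Hz
Zero-padding interpolates the spectrum (finer frequency grid)
but does NOT improve the true spectral resolution (ability to resolve close frequencies).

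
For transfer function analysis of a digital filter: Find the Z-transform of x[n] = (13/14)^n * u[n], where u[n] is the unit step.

The Z-transform of a^n * u[n] is z/(z-a) for |z| > |a|.
Here a = 13/14, so X(z) = z/(z - (13/14)) = 14z/(14z - 13)
ROC: |z| > 13/14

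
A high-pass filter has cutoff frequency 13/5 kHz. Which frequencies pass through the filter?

A high-pass filter passes all frequencies above the cutoff frequency 13/5 kHz and attenuates lower frequencies.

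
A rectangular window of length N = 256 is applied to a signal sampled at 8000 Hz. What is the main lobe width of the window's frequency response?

For a rectangular window of length N,
the main lobe width in frequency is 2*f_s/N.
= 2*8000/256 = 125/2 Hz
This determines the minimum frequency separation for resolving two sinusoids.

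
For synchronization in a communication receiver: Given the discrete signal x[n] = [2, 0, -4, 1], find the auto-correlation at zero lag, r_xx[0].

The auto-correlation at zero lag r_xx[0] equals the signal energy.
r_xx[0] = sum of x[n]^2 = 2^2 + 0^2 + (-4)^2 + 1^2
= 4 + 0 + 16 + 1 = 21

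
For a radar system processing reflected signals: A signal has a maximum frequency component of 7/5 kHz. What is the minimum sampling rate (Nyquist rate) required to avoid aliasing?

By the Nyquist-Shannon sampling theorem,
the minimum sampling rate (Nyquist rate) must be at least 2 * f_max.
Nyquist rate = 2 * 7/5 kHz = 14/5 kHz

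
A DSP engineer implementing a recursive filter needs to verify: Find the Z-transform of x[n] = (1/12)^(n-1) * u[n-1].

Time-shifting property: if X(z) = Z{x[n]}, then Z{x[n-d]} = z^(-d) * X(z)
X(z) = z/(z - 1/12) for x[n] = (1/12)^n * u[n]
Z{x[n-1]} = z^(-1) * z/(z - 1/12) = 1/(z - 1/12)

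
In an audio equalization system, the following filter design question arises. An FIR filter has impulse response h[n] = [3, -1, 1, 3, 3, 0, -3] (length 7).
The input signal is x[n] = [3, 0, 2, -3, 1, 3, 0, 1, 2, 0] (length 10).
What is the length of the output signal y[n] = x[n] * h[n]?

For linear convolution, the output length is:
len(y) = len(x) + len(h) - 1 = 10 + 7 - 1 = 16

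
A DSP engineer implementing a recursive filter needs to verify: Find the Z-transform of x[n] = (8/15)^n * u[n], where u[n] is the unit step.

The Z-transform of a^n * u[n] is z/(z-a) for |z| > |a|.
Here a = 8/15, so X(z) = z/(z - (8/15)) = 15z/(15z - 8)
ROC: |z| > 8/15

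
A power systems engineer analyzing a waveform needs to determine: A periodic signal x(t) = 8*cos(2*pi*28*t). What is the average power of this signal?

Average power of A*cos(wt) is A^2/2.
P = 8^2 / 2 = 64/2 = 32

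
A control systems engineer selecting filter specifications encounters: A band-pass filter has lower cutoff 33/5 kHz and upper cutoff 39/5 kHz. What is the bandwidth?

Bandwidth = f_high - f_low
= 39/5 kHz - 33/5 kHz = 6/5 kHz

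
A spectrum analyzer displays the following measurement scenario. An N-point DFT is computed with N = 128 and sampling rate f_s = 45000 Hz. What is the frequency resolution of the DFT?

DFT frequency resolution = f_s / N
= 45000 / 128 = 5625/16 Hz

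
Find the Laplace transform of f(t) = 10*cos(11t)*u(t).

Standard pair: cos(wt)*u(t) <-> s/(s^2+w^2)
With w = 11: L{10*cos(11t)*u(t)} = 10s/(s^2+121)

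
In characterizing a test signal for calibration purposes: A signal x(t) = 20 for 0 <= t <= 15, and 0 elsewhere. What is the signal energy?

Energy = integral of |x(t)|^2 dt over the signal duration
= 20^2 * 15 = 400 * 15 = 6000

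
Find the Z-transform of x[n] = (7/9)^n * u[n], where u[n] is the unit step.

The Z-transform of a^n * u[n] is z/(z-a) for |z| > |a|.
Here a = 7/9, so X(z) = z/(z - (7/9)) = 9z/(9z - 7)
ROC: |z| > 7/9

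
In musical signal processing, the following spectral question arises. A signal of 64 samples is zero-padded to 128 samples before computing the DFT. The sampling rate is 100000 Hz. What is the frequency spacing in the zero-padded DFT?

Original DFT: N = 64, resolution = f_s/N = 100000/64 = 3125/2 Hz
Zero-padded DFT: N = 128, resolution = f_s/N = 100000/128 = 3125/4 Hz
Zero-padding interpolates the spectrum (finer frequency grid)
but does NOT improve the true spectral resolution (ability to resolve close frequencies).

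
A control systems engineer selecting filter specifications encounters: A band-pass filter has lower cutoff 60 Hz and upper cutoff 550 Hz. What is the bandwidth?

Bandwidth = f_high - f_low
= 550 Hz - 60 Hz = 490 Hz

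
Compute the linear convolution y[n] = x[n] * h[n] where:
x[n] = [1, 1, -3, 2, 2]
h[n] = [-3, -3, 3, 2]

y[n] = sum_k x[k]*h[n-k]. Output length = len(x) + len(h) - 1 = 5 + 4 - 1 = 8.
y[0] = 1*-3 = -3
y[1] = 1*-3 + 1*-3 = -6
y[2] = -3*-3 + 1*-3 + 1*3 = 9
y[3] = 2*-3 + -3*-3 + 1*3 + 1*2 = 8
y[4] = 2*-3 + 2*-3 + -3*3 + 1*2 = -19
y[5] = 2*-3 + 2*3 + -3*2 = -6
y[6] = 2*3 + 2*2 = 10
y[7] = 2*2 = 4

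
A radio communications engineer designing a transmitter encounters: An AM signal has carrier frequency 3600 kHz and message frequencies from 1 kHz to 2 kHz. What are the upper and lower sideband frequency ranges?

Upper sideband (USB) = fc + [fm_low, fm_high] = 3600 + [1, 2] = [3601, 3602] kHz
Lower sideband (LSB) = fc - [fm_high, fm_low] = 3600 - [2, 1] = [3598, 3599] kHz
Total occupied spectrum: 3598 kHz to 3602 kHz (plus carrier at 3600 kHz)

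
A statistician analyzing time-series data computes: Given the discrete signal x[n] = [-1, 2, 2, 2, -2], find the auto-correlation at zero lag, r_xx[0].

The auto-correlation at zero lag r_xx[0] equals the signal energy.
r_xx[0] = sum of x[n]^2 = (-1)^2 + 2^2 + 2^2 + 2^2 + (-2)^2
= 1 + 4 + 4 + 4 + 4 = 17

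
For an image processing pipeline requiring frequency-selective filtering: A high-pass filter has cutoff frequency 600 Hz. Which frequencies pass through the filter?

A high-pass filter passes all frequencies above the cutoff frequency 600 Hz and attenuates lower frequencies.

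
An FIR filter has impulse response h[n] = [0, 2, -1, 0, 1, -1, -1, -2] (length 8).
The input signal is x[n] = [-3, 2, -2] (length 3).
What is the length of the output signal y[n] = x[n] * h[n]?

For linear convolution, the output length is:
len(y) = len(x) + len(h) - 1 = 3 + 8 - 1 = 10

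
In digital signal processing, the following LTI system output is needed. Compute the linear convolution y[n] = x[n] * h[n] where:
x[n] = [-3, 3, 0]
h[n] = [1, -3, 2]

y[n] = sum_k x[k]*h[n-k]. Output length = len(x) + len(h) - 1 = 3 + 3 - 1 = 5.
y[0] = -3*1 = -3
y[1] = 3*1 + -3*-3 = 12
y[2] = 0*1 + 3*-3 + -3*2 = -15
y[3] = 0*-3 + 3*2 = 6
y[4] = 0*2 = 0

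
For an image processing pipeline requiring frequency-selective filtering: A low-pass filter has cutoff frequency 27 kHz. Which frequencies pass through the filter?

A low-pass filter passes all frequencies below the cutoff frequency 27 kHz and attenuates higher frequencies.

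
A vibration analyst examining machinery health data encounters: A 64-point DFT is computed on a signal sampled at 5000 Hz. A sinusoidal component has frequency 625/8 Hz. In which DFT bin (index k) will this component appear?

DFT frequency resolution = f_s/N = 5000/64 = 625/8 Hz
Bin index k = f_signal / resolution = 625/8 / 625/8 = 1
The signal frequency 625/8 Hz falls in DFT bin k = 1.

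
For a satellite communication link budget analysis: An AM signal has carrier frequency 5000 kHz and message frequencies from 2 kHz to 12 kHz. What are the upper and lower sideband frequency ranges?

Upper sideband (USB) = fc + [fm_low, fm_high] = 5000 + [2, 12] = [5002, 5012] kHz
Lower sideband (LSB) = fc - [fm_high, fm_low] = 5000 - [12, 2] = [4988, 4998] kHz
Total occupied spectrum: 4988 kHz to 5012 kHz (plus carrier at 5000 kHz)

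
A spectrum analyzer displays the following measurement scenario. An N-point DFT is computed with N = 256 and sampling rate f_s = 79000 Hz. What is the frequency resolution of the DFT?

DFT frequency resolution = f_s / N
= 79000 / 256 = 9875/32 Hz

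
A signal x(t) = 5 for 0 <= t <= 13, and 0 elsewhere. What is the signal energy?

Energy = integral of |x(t)|^2 dt over the signal duration
= 5^2 * 13 = 25 * 13 = 325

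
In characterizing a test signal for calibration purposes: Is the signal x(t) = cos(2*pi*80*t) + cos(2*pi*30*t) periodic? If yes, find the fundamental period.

f1 = 80 Hz, f2 = 30 Hz
Period T1 = 1/80, T2 = 1/30
Ratio T1/T2 = 30/80, which is rational.
The signal is periodic with fundamental period T = 1/GCD(80,30) = 1/10 s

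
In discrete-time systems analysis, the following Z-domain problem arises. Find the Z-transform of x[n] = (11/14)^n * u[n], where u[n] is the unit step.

The Z-transform of a^n * u[n] is z/(z-a) for |z| > |a|.
Here a = 11/14, so X(z) = z/(z - (11/14)) = 14z/(14z - 11)
ROC: |z| > 11/14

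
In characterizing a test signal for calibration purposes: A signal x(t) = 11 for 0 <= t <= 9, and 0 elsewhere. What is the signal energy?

Energy = integral of |x(t)|^2 dt over the signal duration
= 11^2 * 9 = 121 * 9 = 1089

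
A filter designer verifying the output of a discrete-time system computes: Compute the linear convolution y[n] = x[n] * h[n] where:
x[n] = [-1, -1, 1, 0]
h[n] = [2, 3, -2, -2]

y[n] = sum_k x[k]*h[n-k]. Output length = len(x) + len(h) - 1 = 4 + 4 - 1 = 7.
y[0] = -1*2 = -2
y[1] = -1*2 + -1*3 = -5
y[2] = 1*2 + -1*3 + -1*-2 = 1
y[3] = 0*2 + 1*3 + -1*-2 + -1*-2 = 7
y[4] = 0*3 + 1*-2 + -1*-2 = 0
y[5] = 0*-2 + 1*-2 = -2
y[6] = 0*-2 = 0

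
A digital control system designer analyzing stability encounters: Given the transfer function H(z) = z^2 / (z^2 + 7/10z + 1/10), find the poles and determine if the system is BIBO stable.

Poles are roots of the denominator: z^2 + 7/10z + 1/10 = 0.
Quadratic formula: z = [-(7/10) +/- sqrt((7/10)^2 - 4*(1/10))] / 2
Discriminant = 49/100 - 2/5 = 9/100; sqrt = 3/10.
z = (-7/10 +/- 3/10) / 2 => z = -1/5 or z = -1/2.
|p1| = 1/5, |p2| = 1/2.
For BIBO stability, all poles must lie inside the unit circle (|p| < 1).
System is STABLE since both |p| < 1.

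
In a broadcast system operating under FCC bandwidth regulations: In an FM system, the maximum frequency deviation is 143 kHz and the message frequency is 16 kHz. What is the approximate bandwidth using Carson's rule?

Carson's rule: BW = 2*(delta_f + f_m)
= 2*(143 + 16) kHz = 318 kHz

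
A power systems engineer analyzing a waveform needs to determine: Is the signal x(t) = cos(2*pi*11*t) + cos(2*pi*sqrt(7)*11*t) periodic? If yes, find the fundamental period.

f1 = 11 Hz, f2 = 11*sqrt(7) Hz
Ratio f2/f1 = sqrt(7), which is irrational.
Since the frequency ratio is irrational, no common period exists.
The signal is not periodic.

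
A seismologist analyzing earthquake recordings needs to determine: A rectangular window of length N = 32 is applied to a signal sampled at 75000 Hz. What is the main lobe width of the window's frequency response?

For a rectangular window of length N,
the main lobe width in frequency is 2*f_s/N.
= 2*75000/32 = 9375/2 Hz
This determines the minimum frequency separation for resolving two sinusoids.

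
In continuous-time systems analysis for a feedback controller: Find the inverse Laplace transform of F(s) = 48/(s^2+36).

Standard pair: w/(s^2+w^2) <-> sin(wt)*u(t)
Recognize w^2 = 36, so w = 6; numerator 48 = 8*6.
f(t) = 8*sin(6t)*u(t)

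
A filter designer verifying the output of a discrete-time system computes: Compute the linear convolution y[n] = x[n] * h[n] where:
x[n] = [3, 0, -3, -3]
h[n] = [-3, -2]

y[n] = sum_k x[k]*h[n-k]. Output length = len(x) + len(h) - 1 = 4 + 2 - 1 = 5.
y[0] = 3*-3 = -9
y[1] = 0*-3 + 3*-2 = -6
y[2] = -3*-3 + 0*-2 = 9
y[3] = -3*-3 + -3*-2 = 15
y[4] = -3*-2 = 6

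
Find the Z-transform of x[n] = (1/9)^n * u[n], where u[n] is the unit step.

The Z-transform of a^n * u[n] is z/(z-a) for |z| > |a|.
Here a = 1/9, so X(z) = z/(z - (1/9)) = 9z/(9z - 1)
ROC: |z| > 1/9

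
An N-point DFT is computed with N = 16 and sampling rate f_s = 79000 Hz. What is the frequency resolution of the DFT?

DFT frequency resolution = f_s / N
= 79000 / 16 = 9875/2 Hz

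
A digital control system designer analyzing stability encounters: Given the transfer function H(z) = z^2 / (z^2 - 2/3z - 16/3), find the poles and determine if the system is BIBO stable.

Poles are roots of the denominator: z^2 - 2/3z - 16/3 = 0.
Quadratic formula: z = [-(-2/3) +/- sqrt((-2/3)^2 - 4*(-16/3))] / 2
Discriminant = 4/9 + 64/3 = 196/9; sqrt = 14/3.
z = (2/3 +/- 14/3) / 2 => z = 8/3 or z = -2.
|p1| = 2, |p2| = 8/3.
For BIBO stability, all poles must lie inside the unit circle (|p| < 1).
System is UNSTABLE since at least one |p| >= 1.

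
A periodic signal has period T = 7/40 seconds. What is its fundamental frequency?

The fundamental frequency is the reciprocal of the period.
f = 1/T = 1/(7/40) = 40/7 Hz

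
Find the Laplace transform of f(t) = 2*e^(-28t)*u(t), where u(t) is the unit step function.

Standard Laplace transform pair:
e^(-at)*u(t) <-> 1/(s+a)
With a = 28: L{2*e^(-28t)*u(t)} = 2/(s+28), ROC: Re(s) > -28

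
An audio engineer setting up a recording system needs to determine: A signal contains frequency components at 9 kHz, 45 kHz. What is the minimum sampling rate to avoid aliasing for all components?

The highest frequency component is f_max = 45 kHz.
Nyquist rate = 2 * f_max = 2 * 45 kHz = 90 kHz.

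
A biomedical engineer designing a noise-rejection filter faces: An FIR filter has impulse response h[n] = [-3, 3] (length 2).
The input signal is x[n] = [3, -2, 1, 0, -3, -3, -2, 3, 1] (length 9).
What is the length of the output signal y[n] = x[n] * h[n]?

For linear convolution, the output length is:
len(y) = len(x) + len(h) - 1 = 9 + 2 - 1 = 10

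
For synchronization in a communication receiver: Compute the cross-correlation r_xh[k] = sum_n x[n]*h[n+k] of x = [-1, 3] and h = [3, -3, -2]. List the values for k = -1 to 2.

Both sequences indexed from 0 and zero outside their support.
Lags with overlap: k = -1 to 2.
  r_xh[-1] = x[1]*h[0] = 9
  r_xh[0] = x[0]*h[0] + x[1]*h[1] = -12
  r_xh[1] = x[0]*h[1] + x[1]*h[2] = -3
  r_xh[2] = x[0]*h[2] = 2
r_xh = [9, -12, -3, 2] (for k = -1, ..., 2)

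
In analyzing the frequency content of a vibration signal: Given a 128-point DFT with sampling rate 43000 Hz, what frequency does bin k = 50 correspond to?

The frequency of DFT bin k is: f_k = k * f_s / N
f_50 = 50 * 43000 / 128 = 134375/8 Hz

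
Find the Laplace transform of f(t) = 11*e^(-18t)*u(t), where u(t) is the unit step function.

Standard Laplace transform pair:
e^(-at)*u(t) <-> 1/(s+a)
With a = 18: L{11*e^(-18t)*u(t)} = 11/(s+18), ROC: Re(s) > -18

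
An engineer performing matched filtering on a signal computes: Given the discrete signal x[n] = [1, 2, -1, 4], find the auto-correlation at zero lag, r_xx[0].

The auto-correlation at zero lag r_xx[0] equals the signal energy.
r_xx[0] = sum of x[n]^2 = 1^2 + 2^2 + (-1)^2 + 4^2
= 1 + 4 + 1 + 16 = 22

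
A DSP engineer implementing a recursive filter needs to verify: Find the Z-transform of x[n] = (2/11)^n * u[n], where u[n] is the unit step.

The Z-transform of a^n * u[n] is z/(z-a) for |z| > |a|.
Here a = 2/11, so X(z) = z/(z - (2/11)) = 11z/(11z - 2)
ROC: |z| > 2/11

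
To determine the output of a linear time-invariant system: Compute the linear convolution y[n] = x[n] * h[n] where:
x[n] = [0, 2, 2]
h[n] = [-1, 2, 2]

y[n] = sum_k x[k]*h[n-k]. Output length = len(x) + len(h) - 1 = 3 + 3 - 1 = 5.
y[0] = 0*-1 = 0
y[1] = 2*-1 + 0*2 = -2
y[2] = 2*-1 + 2*2 + 0*2 = 2
y[3] = 2*2 + 2*2 = 8
y[4] = 2*2 = 4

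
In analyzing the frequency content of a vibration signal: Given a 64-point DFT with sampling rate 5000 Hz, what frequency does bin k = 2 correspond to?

The frequency of DFT bin k is: f_k = k * f_s / N
f_2 = 2 * 5000 / 64 = 625/4 Hz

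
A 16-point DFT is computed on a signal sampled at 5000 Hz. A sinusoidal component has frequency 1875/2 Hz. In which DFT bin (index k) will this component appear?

DFT frequency resolution = f_s/N = 5000/16 = 625/2 Hz
Bin index k = f_signal / resolution = 1875/2 / 625/2 = 3
The signal frequency 1875/2 Hz falls in DFT bin k = 3.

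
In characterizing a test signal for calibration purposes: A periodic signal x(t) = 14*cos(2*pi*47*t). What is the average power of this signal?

Average power of A*cos(wt) is A^2/2.
P = 14^2 / 2 = 196/2 = 98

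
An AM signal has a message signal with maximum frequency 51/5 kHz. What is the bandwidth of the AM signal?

In AM (double-sideband), the bandwidth is twice the message frequency.
BW = 2 * f_m = 2 * 51/5 kHz = 102/5 kHz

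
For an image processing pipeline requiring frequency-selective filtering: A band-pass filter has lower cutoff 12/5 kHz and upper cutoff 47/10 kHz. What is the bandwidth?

Bandwidth = f_high - f_low
= 47/10 kHz - 12/5 kHz = 23/10 kHz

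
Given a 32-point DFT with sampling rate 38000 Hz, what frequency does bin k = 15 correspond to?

The frequency of DFT bin k is: f_k = k * f_s / N
f_15 = 15 * 38000 / 32 = 35625/2 Hz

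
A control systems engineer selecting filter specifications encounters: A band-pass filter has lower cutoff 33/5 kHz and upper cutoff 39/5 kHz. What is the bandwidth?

Bandwidth = f_high - f_low
= 39/5 kHz - 33/5 kHz = 6/5 kHz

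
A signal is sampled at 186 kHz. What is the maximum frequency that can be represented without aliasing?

The maximum frequency that can be represented without aliasing
is the Nyquist frequency: f_max = f_s / 2 = 186 kHz / 2 = 93 kHz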